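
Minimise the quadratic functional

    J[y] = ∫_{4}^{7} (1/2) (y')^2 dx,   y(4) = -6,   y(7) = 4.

The Lagrangian is L = (1/2) (y')^2.
Compute ∂L/∂y = 0, ∂L/∂y' = y'.
The Euler-Lagrange equation d/dx(∂L/∂y') − ∂L/∂y = 0 reduces to
    y'' = 0.
Its general solution is
    y(x) = A x + B,
with A, B fixed by the endpoint conditions.
Applying the endpoint conditions y(4) = -6 and y(7) = 4: solve A·4 + B = -6 and A·7 + B = 4. Subtracting gives A(7 − 4) = 4 − -6, so A = 10/3, and B = -6 − A·4 = -58/3. Therefore
    y(x) = (10/3) x - 58/3.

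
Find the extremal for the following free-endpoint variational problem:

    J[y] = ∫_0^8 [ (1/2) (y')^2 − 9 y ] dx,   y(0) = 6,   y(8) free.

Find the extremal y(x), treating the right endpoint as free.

The Lagrangian L = (1/2) (y')^2 − 9 y gives
    ∂L/∂y = −9,   ∂L/∂y' = y'.
Euler-Lagrange: d/dx(y') − (−9) = 0, i.e. y'' + 9 = 0, so
    y(x) = −(9/2) x^2 + C1 x + C2.
Fixed left endpoint y(0) = 6 ⇒ C2 = 6.
The right endpoint x = 8 is free, so the natural (transversality) condition is ∂L/∂y' |_{x=8} = 0, i.e. y'(8) = 0.
Compute y'(x) = −9 x + C1, so y'(8) = −72 + C1 = 0 ⇒ C1 = 72.
Therefore the extremal is
    y(x) = −(9/2) x^2 + 72 x + 6.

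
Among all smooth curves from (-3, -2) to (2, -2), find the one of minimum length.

Arc-length functional: J[y] = ∫ sqrt(1 + (y')^2) dx.
Lagrangian L = sqrt(1 + (y')^2) has no explicit y dependence, so ∂L/∂y = 0 and the Euler-Lagrange equation gives
    d/dx( y' / sqrt(1 + (y')^2) ) = 0  ⇒  y' / sqrt(1 + (y')^2) = const.
Hence y' is constant, so y(x) is affine.
Fitting the endpoints (-3, -2) and (2, -2):
    slope m = ((-2) − (-2)) / (2 − (-3)) = 0,
    intercept c = (-2) − m·(-3) = -2.
Extremal: y(x) = -2.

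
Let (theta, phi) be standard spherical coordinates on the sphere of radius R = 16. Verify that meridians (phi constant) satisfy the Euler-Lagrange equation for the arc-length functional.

On the sphere of radius R = 16 with spherical coordinates (θ, φ), the induced metric is
    ds^2 = 256(dθ^2 + sin^2(θ) dφ^2).
Using θ as the parameter, the arc-length functional becomes
    J[φ] = ∫ 16 sqrt(1 + sin^2(θ) (dφ/dθ)^2) dθ.
So L = 16 sqrt(1 + sin^2(θ) φ'^2). Compute
    ∂L/∂φ = 0  (L has no explicit φ dependence),
    ∂L/∂φ' = 16 sin^2(θ) φ' / sqrt(1 + sin^2(θ) φ'^2).
For the candidate φ(θ) = c (constant), φ' = 0, so ∂L/∂φ' evaluated along the candidate vanishes, and ∂L/∂φ is identically zero. Hence
    d/dθ(∂L/∂φ') − ∂L/∂φ = 0
is satisfied. Therefore meridians φ = const are extremals of arc length — they are geodesics on the sphere.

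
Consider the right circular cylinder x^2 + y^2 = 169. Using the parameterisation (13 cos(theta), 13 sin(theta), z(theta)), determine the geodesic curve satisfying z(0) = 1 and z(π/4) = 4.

Parameterise the cylinder of radius R = 13 as
    r(θ) = (13 cos θ, 13 sin θ, z(θ)).
The arc-length element is
    ds = sqrt(169 + (dz/dθ)^2) dθ,
so the Lagrangian is L = sqrt(169 + z'^2).
L depends on z' only, not on z or θ, so ∂L/∂z = 0 and
    ∂L/∂z' = z' / sqrt(169 + z'^2).
The Euler-Lagrange equation gives
    d/dθ( z' / sqrt(169 + z'^2) ) = 0,
so z' is constant. Integrating once:
    z(θ) = a θ + b,
a helix on the cylinder (a straight line when the cylinder is unrolled). The constants a, b are determined by the endpoint conditions.
With endpoint conditions z(0) = 1 and z(π/4) = 4: from z(0) = b we get b = 1, and a·π/4 + 1 = 4 gives a = 12/π, so
    z(θ) = (12/π) θ + 1.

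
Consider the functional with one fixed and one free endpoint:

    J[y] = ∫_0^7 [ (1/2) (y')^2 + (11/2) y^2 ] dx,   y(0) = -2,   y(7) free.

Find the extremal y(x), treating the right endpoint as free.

The Lagrangian L = (1/2) (y')^2 + (11/2) y^2 gives
    ∂L/∂y = 11 y,   ∂L/∂y' = y'.
Euler-Lagrange: y'' − 11 y = 0.
With k = sqrt(11), the general solution is
    y(x) = A cosh(sqrt(11) x) + B sinh(sqrt(11) x).
Fixed left endpoint y(0) = -2 ⇒ A = -2.
The right endpoint x = 7 is free, so the natural (transversality) condition is ∂L/∂y' |_{x=7} = 0, i.e. y'(7) = 0.
Compute y'(x) = A k sinh(k x) + B k cosh(k x), so
    y'(7) = A k sinh(k·7) + B k cosh(k·7) = 0
    ⇒ B = −A tanh(k·7) = 2 tanh(sqrt(11)·7).
Therefore the extremal is
    y(x) = −2 cosh(sqrt(11) x) + 2 tanh(sqrt(11)·7) sinh(sqrt(11) x).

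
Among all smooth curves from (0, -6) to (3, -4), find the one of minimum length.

Arc-length functional: J[y] = ∫ sqrt(1 + (y')^2) dx.
Lagrangian L = sqrt(1 + (y')^2) has no explicit y dependence, so ∂L/∂y = 0 and the Euler-Lagrange equation gives
    d/dx( y' / sqrt(1 + (y')^2) ) = 0  ⇒  y' / sqrt(1 + (y')^2) = const.
Hence y' is constant, so y(x) is affine.
Fitting the endpoints (0, -6) and (3, -4):
    slope m = ((-4) − (-6)) / (3 − 0) = 2/3,
    intercept c = (-6) − m·0 = -6.
Extremal: y(x) = (2/3) x - 6.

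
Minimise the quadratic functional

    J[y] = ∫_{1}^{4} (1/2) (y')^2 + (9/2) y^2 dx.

The Lagrangian is L = (1/2) (y')^2 + (9/2) y^2.
Compute ∂L/∂y = 9y, ∂L/∂y' = y'.
The Euler-Lagrange equation d/dx(∂L/∂y') − ∂L/∂y = 0 reduces to
    y'' − 9 y = 0.
Its general solution is
    y(x) = A e^(3x) + B e^(−3x),
with A, B fixed by the endpoint conditions.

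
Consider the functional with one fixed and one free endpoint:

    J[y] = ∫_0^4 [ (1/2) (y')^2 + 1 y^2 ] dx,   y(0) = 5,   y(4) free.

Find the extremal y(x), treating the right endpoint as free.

The Lagrangian L = (1/2) (y')^2 + 1 y^2 gives
    ∂L/∂y = 2 y,   ∂L/∂y' = y'.
Euler-Lagrange: y'' − 2 y = 0.
With k = sqrt(2), the general solution is
    y(x) = A cosh(sqrt(2) x) + B sinh(sqrt(2) x).
Fixed left endpoint y(0) = 5 ⇒ A = 5.
The right endpoint x = 4 is free, so the natural (transversality) condition is ∂L/∂y' |_{x=4} = 0, i.e. y'(4) = 0.
Compute y'(x) = A k sinh(k x) + B k cosh(k x), so
    y'(4) = A k sinh(k·4) + B k cosh(k·4) = 0
    ⇒ B = −A tanh(k·4) = − 5 tanh(sqrt(2)·4).
Therefore the extremal is
    y(x) = 5 cosh(sqrt(2) x) − 5 tanh(sqrt(2)·4) sinh(sqrt(2) x).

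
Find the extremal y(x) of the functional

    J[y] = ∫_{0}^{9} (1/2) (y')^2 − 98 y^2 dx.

The Lagrangian is L = (1/2) (y')^2 − 98 y^2.
Compute ∂L/∂y = -196y, ∂L/∂y' = y'.
The Euler-Lagrange equation d/dx(∂L/∂y') − ∂L/∂y = 0 reduces to
    y'' + 196 y = 0.
Its general solution is
    y(x) = A sin(14x) + B cos(14x),
with A, B fixed by the endpoint conditions.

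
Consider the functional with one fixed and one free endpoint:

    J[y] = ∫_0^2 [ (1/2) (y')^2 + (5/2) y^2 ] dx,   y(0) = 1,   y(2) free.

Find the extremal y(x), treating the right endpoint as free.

The Lagrangian L = (1/2) (y')^2 + (5/2) y^2 gives
    ∂L/∂y = 5 y,   ∂L/∂y' = y'.
Euler-Lagrange: y'' − 5 y = 0.
With k = sqrt(5), the general solution is
    y(x) = A cosh(sqrt(5) x) + B sinh(sqrt(5) x).
Fixed left endpoint y(0) = 1 ⇒ A = 1.
The right endpoint x = 2 is free, so the natural (transversality) condition is ∂L/∂y' |_{x=2} = 0, i.e. y'(2) = 0.
Compute y'(x) = A k sinh(k x) + B k cosh(k x), so
    y'(2) = A k sinh(k·2) + B k cosh(k·2) = 0
    ⇒ B = −A tanh(k·2) = − tanh(sqrt(5)·2).
Therefore the extremal is
    y(x) = cosh(sqrt(5) x) − tanh(sqrt(5)·2) sinh(sqrt(5) x).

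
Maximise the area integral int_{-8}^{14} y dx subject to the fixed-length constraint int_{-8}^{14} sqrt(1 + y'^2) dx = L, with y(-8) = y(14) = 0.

Set up the augmented Lagrangian using a multiplier λ for the length constraint:
    F(y, y') = y − λ sqrt(1 + y'^2).
F has no explicit x dependence, so the Beltrami identity yields a first integral
    F − y' ∂F/∂y' = C.
Compute ∂F/∂y' = −λ y' / sqrt(1 + y'^2). Then
    y − λ sqrt(1 + y'^2) + λ y'^2 / sqrt(1 + y'^2) = C
    ⇒  y − λ / sqrt(1 + y'^2) = C.
Solving for y' and integrating gives
    (x − a)^2 + (y − b)^2 = λ^2,
a circular arc of radius λ. The constants a, b are determined by the endpoint conditions y(-8) = y(14) = 0, and λ is fixed implicitly by the length constraint
    ∫_{-8}^{14} sqrt(1 + y'^2) dx = L.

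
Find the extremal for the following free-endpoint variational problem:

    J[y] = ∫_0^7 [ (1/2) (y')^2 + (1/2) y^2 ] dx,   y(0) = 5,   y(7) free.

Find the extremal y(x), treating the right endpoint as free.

The Lagrangian L = (1/2) (y')^2 + (1/2) y^2 gives
    ∂L/∂y = 1 y,   ∂L/∂y' = y'.
Euler-Lagrange: y'' − y = 0.
With k = 1, the general solution is
    y(x) = A cosh(x) + B sinh(x).
Fixed left endpoint y(0) = 5 ⇒ A = 5.
The right endpoint x = 7 is free, so the natural (transversality) condition is ∂L/∂y' |_{x=7} = 0, i.e. y'(7) = 0.
Compute y'(x) = A k sinh(k x) + B k cosh(k x), so
    y'(7) = A k sinh(k·7) + B k cosh(k·7) = 0
    ⇒ B = −A tanh(k·7) = − 5 tanh(1·7).
Therefore the extremal is
    y(x) = 5 cosh(1 x) − 5 tanh(1·7) sinh(1 x).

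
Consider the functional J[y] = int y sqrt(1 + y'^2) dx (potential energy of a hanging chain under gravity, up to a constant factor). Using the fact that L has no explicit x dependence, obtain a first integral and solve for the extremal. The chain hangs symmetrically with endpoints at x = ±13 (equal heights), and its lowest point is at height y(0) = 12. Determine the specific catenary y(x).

The Lagrangian L(y, y') = y sqrt(1 + y'^2) has no explicit x dependence, so the Beltrami identity applies:
    L − y' ∂L/∂y' = C.
Compute ∂L/∂y' = y · y' / sqrt(1 + y'^2). Then
    L − y' ∂L/∂y'
    = y sqrt(1 + y'^2) − y · y'^2 / sqrt(1 + y'^2)
    = y (1 + y'^2 − y'^2) / sqrt(1 + y'^2)
    = y / sqrt(1 + y'^2) = C.
Squaring gives y^2 = C^2 (1 + y'^2), i.e.
    y'^2 = y^2 / C^2 − 1.
Separating variables,
    dy / sqrt(y^2 − C^2) = dx / C,
and integrating gives arccosh(y / C) = (x − a)/C, so
    y(x) = C cosh((x − a)/C),
the catenary. The constants C and a are fixed by the two endpoint conditions (and, for the hanging-chain problem, the length constraint selects C).
Now fit the given data. The endpoints x = ±13 are symmetric at equal height, so the catenary is even about its minimum: a = 0 and y(x) = C cosh(x/C). The lowest point is y(0) = C cosh(0) = C, and we are told y(0) = 12, so C = 12. Therefore
    y(x) = 12 cosh(x/12),
and at the endpoints
    y(±13) = 12 cosh(13/12).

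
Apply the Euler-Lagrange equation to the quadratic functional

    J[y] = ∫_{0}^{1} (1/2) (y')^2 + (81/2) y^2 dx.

The Lagrangian is L = (1/2) (y')^2 + (81/2) y^2.
Compute ∂L/∂y = 81y, ∂L/∂y' = y'.
The Euler-Lagrange equation d/dx(∂L/∂y') − ∂L/∂y = 0 reduces to
    y'' − 81 y = 0.
Its general solution is
    y(x) = A e^(9x) + B e^(−9x),
with A, B fixed by the endpoint conditions.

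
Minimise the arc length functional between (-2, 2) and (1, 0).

Arc-length functional: J[y] = ∫ sqrt(1 + (y')^2) dx.
Lagrangian L = sqrt(1 + (y')^2) has no explicit y dependence, so ∂L/∂y = 0 and the Euler-Lagrange equation gives
    d/dx( y' / sqrt(1 + (y')^2) ) = 0  ⇒  y' / sqrt(1 + (y')^2) = const.
Hence y' is constant, so y(x) is affine.
Fitting the endpoints (-2, 2) and (1, 0):
    slope m = (0 − 2) / (1 − (-2)) = -2/3,
    intercept c = 2 − m·(-2) = 2/3.
Extremal: y(x) = (-2/3) x + 2/3.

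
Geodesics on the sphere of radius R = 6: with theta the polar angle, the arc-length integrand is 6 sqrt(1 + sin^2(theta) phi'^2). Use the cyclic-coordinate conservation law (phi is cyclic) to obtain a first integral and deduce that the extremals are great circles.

On the sphere of radius R = 6 with spherical coordinates (θ, φ), the induced metric is
    ds^2 = 36(dθ^2 + sin^2(θ) dφ^2).
Parameterise by θ; the arc-length functional is
    J[φ] = ∫ 6 sqrt(1 + sin^2(θ) (dφ/dθ)^2) dθ,
so L = 6 sqrt(1 + sin^2(θ) φ'^2). Compute
    ∂L/∂φ = 0  (L has no explicit φ dependence),
    ∂L/∂φ' = 6 sin^2(θ) φ' / sqrt(1 + sin^2(θ) φ'^2).
Since ∂L/∂φ = 0, the Euler-Lagrange equation
    d/dθ(∂L/∂φ') − ∂L/∂φ = 0
reduces to d/dθ(∂L/∂φ') = 0, i.e. the momentum conjugate to φ is conserved:
    6 sin^2(θ) φ' / sqrt(1 + sin^2(θ) φ'^2) = C.
The overall factor of 6 is constant, so dividing through gives Clairaut's relation sin^2(θ) φ' / sqrt(1 + sin^2(θ) φ'^2) = C' (with C' = C/6). Solving for φ' and integrating gives the great-circle family
    cot(θ) = A cos(φ − φ_0),
i.e. the intersection of the sphere with a plane through the origin. The two constants A and φ_0 (equivalently C and one phase) are fixed by the two endpoint conditions.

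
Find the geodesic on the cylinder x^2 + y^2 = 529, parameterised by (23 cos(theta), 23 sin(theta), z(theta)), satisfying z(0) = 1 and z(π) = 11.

Parameterise the cylinder of radius R = 23 as
    r(θ) = (23 cos θ, 23 sin θ, z(θ)).
The arc-length element is
    ds = sqrt(529 + (dz/dθ)^2) dθ,
so the Lagrangian is L = sqrt(529 + z'^2).
L depends on z' only, not on z or θ, so ∂L/∂z = 0 and
    ∂L/∂z' = z' / sqrt(529 + z'^2).
The Euler-Lagrange equation gives
    d/dθ( z' / sqrt(529 + z'^2) ) = 0,
so z' is constant. Integrating once:
    z(θ) = a θ + b,
a helix on the cylinder (a straight line when the cylinder is unrolled). The constants a, b are determined by the endpoint conditions.
With endpoint conditions z(0) = 1 and z(π) = 11: from z(0) = b we get b = 1, and a·π + 1 = 11 gives a = 10/π, so
    z(θ) = (10/π) θ + 1.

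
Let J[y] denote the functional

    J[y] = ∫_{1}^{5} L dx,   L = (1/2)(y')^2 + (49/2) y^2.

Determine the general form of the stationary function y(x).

The Lagrangian is L = (1/2)(y')^2 + (49/2) y^2.
∂L/∂y = 49y.
∂L/∂y' = y'.
The Euler-Lagrange equation d/dx(∂L/∂y') − ∂L/∂y = 0 becomes:
    y'' - 49 y = 0
General solution: y(x) = A e^(7x) + B e^(-7x), where A and B are arbitrary constants fixed by the endpoint conditions.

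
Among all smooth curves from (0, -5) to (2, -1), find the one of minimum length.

Arc-length functional: J[y] = ∫ sqrt(1 + (y')^2) dx.
Lagrangian L = sqrt(1 + (y')^2) has no explicit y dependence, so ∂L/∂y = 0 and the Euler-Lagrange equation gives
    d/dx( y' / sqrt(1 + (y')^2) ) = 0  ⇒  y' / sqrt(1 + (y')^2) = const.
Hence y' is constant, so y(x) is affine.
Fitting the endpoints (0, -5) and (2, -1):
    slope m = ((-1) − (-5)) / (2 − 0) = 2,
    intercept c = (-5) − m·0 = -5.
Extremal: y(x) = 2 x - 5.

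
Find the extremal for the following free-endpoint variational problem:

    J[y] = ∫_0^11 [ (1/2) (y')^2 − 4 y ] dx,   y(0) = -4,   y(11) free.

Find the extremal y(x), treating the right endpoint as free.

The Lagrangian L = (1/2) (y')^2 − 4 y gives
    ∂L/∂y = −4,   ∂L/∂y' = y'.
Euler-Lagrange: d/dx(y') − (−4) = 0, i.e. y'' + 4 = 0, so
    y(x) = −(4/2) x^2 + C1 x + C2.
Fixed left endpoint y(0) = -4 ⇒ C2 = -4.
The right endpoint x = 11 is free, so the natural (transversality) condition is ∂L/∂y' |_{x=11} = 0, i.e. y'(11) = 0.
Compute y'(x) = −4 x + C1, so y'(11) = −44 + C1 = 0 ⇒ C1 = 44.
Therefore the extremal is
    y(x) = −2 x^2 + 44 x − 4.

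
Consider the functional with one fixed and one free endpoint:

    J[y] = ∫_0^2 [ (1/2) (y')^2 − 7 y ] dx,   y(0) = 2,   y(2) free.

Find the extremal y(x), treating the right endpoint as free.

The Lagrangian L = (1/2) (y')^2 − 7 y gives
    ∂L/∂y = −7,   ∂L/∂y' = y'.
Euler-Lagrange: d/dx(y') − (−7) = 0, i.e. y'' + 7 = 0, so
    y(x) = −(7/2) x^2 + C1 x + C2.
Fixed left endpoint y(0) = 2 ⇒ C2 = 2.
The right endpoint x = 2 is free, so the natural (transversality) condition is ∂L/∂y' |_{x=2} = 0, i.e. y'(2) = 0.
Compute y'(x) = −7 x + C1, so y'(2) = −14 + C1 = 0 ⇒ C1 = 14.
Therefore the extremal is
    y(x) = −(7/2) x^2 + 14 x + 2.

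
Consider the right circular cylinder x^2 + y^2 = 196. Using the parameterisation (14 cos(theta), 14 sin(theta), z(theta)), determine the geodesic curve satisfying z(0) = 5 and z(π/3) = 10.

Parameterise the cylinder of radius R = 14 as
    r(θ) = (14 cos θ, 14 sin θ, z(θ)).
The arc-length element is
    ds = sqrt(196 + (dz/dθ)^2) dθ,
so the Lagrangian is L = sqrt(196 + z'^2).
L depends on z' only, not on z or θ, so ∂L/∂z = 0 and
    ∂L/∂z' = z' / sqrt(196 + z'^2).
The Euler-Lagrange equation gives
    d/dθ( z' / sqrt(196 + z'^2) ) = 0,
so z' is constant. Integrating once:
    z(θ) = a θ + b,
a helix on the cylinder (a straight line when the cylinder is unrolled). The constants a, b are determined by the endpoint conditions.
With endpoint conditions z(0) = 5 and z(π/3) = 10: from z(0) = b we get b = 5, and a·π/3 + 5 = 10 gives a = 15/π, so
    z(θ) = (15/π) θ + 5.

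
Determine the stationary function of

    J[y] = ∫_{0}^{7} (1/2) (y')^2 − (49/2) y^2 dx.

The Lagrangian is L = (1/2) (y')^2 − (49/2) y^2.
Compute ∂L/∂y = -49y, ∂L/∂y' = y'.
The Euler-Lagrange equation d/dx(∂L/∂y') − ∂L/∂y = 0 reduces to
    y'' + 49 y = 0.
Its general solution is
    y(x) = A sin(7x) + B cos(7x),
with A, B fixed by the endpoint conditions.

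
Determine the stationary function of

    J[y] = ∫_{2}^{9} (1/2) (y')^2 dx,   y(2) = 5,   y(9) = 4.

The Lagrangian is L = (1/2) (y')^2.
Compute ∂L/∂y = 0, ∂L/∂y' = y'.
The Euler-Lagrange equation d/dx(∂L/∂y') − ∂L/∂y = 0 reduces to
    y'' = 0.
Its general solution is
    y(x) = A x + B,
with A, B fixed by the endpoint conditions.
Applying the endpoint conditions y(2) = 5 and y(9) = 4: solve A·2 + B = 5 and A·9 + B = 4. Subtracting gives A(9 − 2) = 4 − 5, so A = -1/7, and B = 5 − A·2 = 37/7. Therefore
    y(x) = (-1/7) x + 37/7.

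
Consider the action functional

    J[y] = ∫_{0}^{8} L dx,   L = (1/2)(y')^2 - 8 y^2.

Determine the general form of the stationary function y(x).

The Lagrangian is L = (1/2)(y')^2 - 8 y^2.
∂L/∂y = -16y.
∂L/∂y' = y'.
The Euler-Lagrange equation d/dx(∂L/∂y') − ∂L/∂y = 0 becomes:
    y'' + 16 y = 0
General solution: y(x) = A sin(4x) + B cos(4x), where A and B are arbitrary constants fixed by the endpoint conditions.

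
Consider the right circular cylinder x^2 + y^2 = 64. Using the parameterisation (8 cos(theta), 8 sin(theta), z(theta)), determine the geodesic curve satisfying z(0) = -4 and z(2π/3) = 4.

Parameterise the cylinder of radius R = 8 as
    r(θ) = (8 cos θ, 8 sin θ, z(θ)).
The arc-length element is
    ds = sqrt(64 + (dz/dθ)^2) dθ,
so the Lagrangian is L = sqrt(64 + z'^2).
L depends on z' only, not on z or θ, so ∂L/∂z = 0 and
    ∂L/∂z' = z' / sqrt(64 + z'^2).
The Euler-Lagrange equation gives
    d/dθ( z' / sqrt(64 + z'^2) ) = 0,
so z' is constant. Integrating once:
    z(θ) = a θ + b,
a helix on the cylinder (a straight line when the cylinder is unrolled). The constants a, b are determined by the endpoint conditions.
With endpoint conditions z(0) = -4 and z(2π/3) = 4: from z(0) = b we get b = -4, and a·2π/3 + -4 = 4 gives a = 12/π, so
    z(θ) = (12/π) θ − 4.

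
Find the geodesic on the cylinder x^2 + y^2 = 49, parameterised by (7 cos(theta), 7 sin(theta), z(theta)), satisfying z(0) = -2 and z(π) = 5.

Parameterise the cylinder of radius R = 7 as
    r(θ) = (7 cos θ, 7 sin θ, z(θ)).
The arc-length element is
    ds = sqrt(49 + (dz/dθ)^2) dθ,
so the Lagrangian is L = sqrt(49 + z'^2).
L depends on z' only, not on z or θ, so ∂L/∂z = 0 and
    ∂L/∂z' = z' / sqrt(49 + z'^2).
The Euler-Lagrange equation gives
    d/dθ( z' / sqrt(49 + z'^2) ) = 0,
so z' is constant. Integrating once:
    z(θ) = a θ + b,
a helix on the cylinder (a straight line when the cylinder is unrolled). The constants a, b are determined by the endpoint conditions.
With endpoint conditions z(0) = -2 and z(π) = 5: from z(0) = b we get b = -2, and a·π + -2 = 5 gives a = 7/π, so
    z(θ) = (7/π) θ − 2.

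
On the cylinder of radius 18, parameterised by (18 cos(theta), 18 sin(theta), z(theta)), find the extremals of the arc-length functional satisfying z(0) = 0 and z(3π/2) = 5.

Parameterise the cylinder of radius R = 18 as
    r(θ) = (18 cos θ, 18 sin θ, z(θ)).
The arc-length element is
    ds = sqrt(324 + (dz/dθ)^2) dθ,
so the Lagrangian is L = sqrt(324 + z'^2).
L depends on z' only, not on z or θ, so ∂L/∂z = 0 and
    ∂L/∂z' = z' / sqrt(324 + z'^2).
The Euler-Lagrange equation gives
    d/dθ( z' / sqrt(324 + z'^2) ) = 0,
so z' is constant. Integrating once:
    z(θ) = a θ + b,
a helix on the cylinder (a straight line when the cylinder is unrolled). The constants a, b are determined by the endpoint conditions.
With endpoint conditions z(0) = 0 and z(3π/2) = 5: from z(0) = b we get b = 0, and a·3π/2 + 0 = 5 gives a = 10/(3π), so
    z(θ) = (10/(3π)) θ.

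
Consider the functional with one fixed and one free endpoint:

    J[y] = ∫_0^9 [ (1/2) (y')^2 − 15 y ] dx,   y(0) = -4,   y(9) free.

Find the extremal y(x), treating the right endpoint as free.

The Lagrangian L = (1/2) (y')^2 − 15 y gives
    ∂L/∂y = −15,   ∂L/∂y' = y'.
Euler-Lagrange: d/dx(y') − (−15) = 0, i.e. y'' + 15 = 0, so
    y(x) = −(15/2) x^2 + C1 x + C2.
Fixed left endpoint y(0) = -4 ⇒ C2 = -4.
The right endpoint x = 9 is free, so the natural (transversality) condition is ∂L/∂y' |_{x=9} = 0, i.e. y'(9) = 0.
Compute y'(x) = −15 x + C1, so y'(9) = −135 + C1 = 0 ⇒ C1 = 135.
Therefore the extremal is
    y(x) = −(15/2) x^2 + 135 x − 4.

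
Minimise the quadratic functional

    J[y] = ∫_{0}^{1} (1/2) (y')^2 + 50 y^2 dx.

The Lagrangian is L = (1/2) (y')^2 + 50 y^2.
Compute ∂L/∂y = 100y, ∂L/∂y' = y'.
The Euler-Lagrange equation d/dx(∂L/∂y') − ∂L/∂y = 0 reduces to
    y'' − 100 y = 0.
Its general solution is
    y(x) = A e^(10x) + B e^(−10x),
with A, B fixed by the endpoint conditions.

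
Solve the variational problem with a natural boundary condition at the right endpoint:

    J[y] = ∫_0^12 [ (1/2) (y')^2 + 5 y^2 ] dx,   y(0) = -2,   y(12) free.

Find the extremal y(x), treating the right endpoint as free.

The Lagrangian L = (1/2) (y')^2 + 5 y^2 gives
    ∂L/∂y = 10 y,   ∂L/∂y' = y'.
Euler-Lagrange: y'' − 10 y = 0.
With k = sqrt(10), the general solution is
    y(x) = A cosh(sqrt(10) x) + B sinh(sqrt(10) x).
Fixed left endpoint y(0) = -2 ⇒ A = -2.
The right endpoint x = 12 is free, so the natural (transversality) condition is ∂L/∂y' |_{x=12} = 0, i.e. y'(12) = 0.
Compute y'(x) = A k sinh(k x) + B k cosh(k x), so
    y'(12) = A k sinh(k·12) + B k cosh(k·12) = 0
    ⇒ B = −A tanh(k·12) = 2 tanh(sqrt(10)·12).
Therefore the extremal is
    y(x) = −2 cosh(sqrt(10) x) + 2 tanh(sqrt(10)·12) sinh(sqrt(10) x).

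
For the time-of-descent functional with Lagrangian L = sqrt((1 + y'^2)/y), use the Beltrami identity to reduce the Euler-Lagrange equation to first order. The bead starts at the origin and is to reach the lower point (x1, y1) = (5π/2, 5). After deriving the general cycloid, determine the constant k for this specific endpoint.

The Lagrangian L = sqrt((1 + y'^2) / y) has no explicit x dependence, so the Beltrami identity applies:
    L − y' ∂L/∂y' = C.
Compute ∂L/∂y' = y' / sqrt(y (1 + y'^2)).
Substitute:
    sqrt((1 + y'^2)/y) − y'·y' / sqrt(y (1 + y'^2))
    = (1 + y'^2) / sqrt(y (1 + y'^2)) − y'^2 / sqrt(y (1 + y'^2))
    = 1 / sqrt(y (1 + y'^2)) = C.
Squaring and rearranging gives the first integral
    y (1 + y'^2) = 1/C^2 =: k   (constant).
Solving this first-order ODE by the substitution
    y = (k/2)(1 − cos θ)
yields the cycloid parameterisation
    x(θ) = (k/2)(θ − sin θ),   y(θ) = (k/2)(1 − cos θ).
The constant k is fixed by the endpoint condition.
Now fit the given lower endpoint (x1, y1) = (5π/2, 5). At the bottom of the first arch (θ = π), the parametric equations give
    y(π) = (k/2)(1 − cos π) = k,
    x(π) = (k/2)(π − sin π) = kπ/2.
Matching y(π) = 5 gives k = 5, consistent with x(π) = 5π/2. Therefore the specific cycloid is
    x(θ) = (5/2)(θ − sin θ),   y(θ) = (5/2)(1 − cos θ).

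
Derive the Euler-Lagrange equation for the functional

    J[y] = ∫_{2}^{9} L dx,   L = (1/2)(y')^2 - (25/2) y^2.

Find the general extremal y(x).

The Lagrangian is L = (1/2)(y')^2 - (25/2) y^2.
∂L/∂y = -25y.
∂L/∂y' = y'.
The Euler-Lagrange equation d/dx(∂L/∂y') − ∂L/∂y = 0 becomes:
    y'' + 25 y = 0
General solution: y(x) = A sin(5x) + B cos(5x), where A and B are arbitrary constants fixed by the endpoint conditions.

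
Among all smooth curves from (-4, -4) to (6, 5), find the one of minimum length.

Arc-length functional: J[y] = ∫ sqrt(1 + (y')^2) dx.
Lagrangian L = sqrt(1 + (y')^2) has no explicit y dependence, so ∂L/∂y = 0 and the Euler-Lagrange equation gives
    d/dx( y' / sqrt(1 + (y')^2) ) = 0  ⇒  y' / sqrt(1 + (y')^2) = const.
Hence y' is constant, so y(x) is affine.
Fitting the endpoints (-4, -4) and (6, 5):
    slope m = (5 − (-4)) / (6 − (-4)) = 9/10,
    intercept c = (-4) − m·(-4) = -2/5.
Extremal: y(x) = (9/10) x - 2/5.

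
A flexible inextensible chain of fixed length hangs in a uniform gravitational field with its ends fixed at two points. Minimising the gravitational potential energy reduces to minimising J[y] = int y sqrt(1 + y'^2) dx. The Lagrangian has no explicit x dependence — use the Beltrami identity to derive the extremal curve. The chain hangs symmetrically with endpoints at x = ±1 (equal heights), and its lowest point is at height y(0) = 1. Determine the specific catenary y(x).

The Lagrangian L(y, y') = y sqrt(1 + y'^2) has no explicit x dependence, so the Beltrami identity applies:
    L − y' ∂L/∂y' = C.
Compute ∂L/∂y' = y · y' / sqrt(1 + y'^2). Then
    L − y' ∂L/∂y'
    = y sqrt(1 + y'^2) − y · y'^2 / sqrt(1 + y'^2)
    = y (1 + y'^2 − y'^2) / sqrt(1 + y'^2)
    = y / sqrt(1 + y'^2) = C.
Squaring gives y^2 = C^2 (1 + y'^2), i.e.
    y'^2 = y^2 / C^2 − 1.
Separating variables,
    dy / sqrt(y^2 − C^2) = dx / C,
and integrating gives arccosh(y / C) = (x − a)/C, so
    y(x) = C cosh((x − a)/C),
the catenary. The constants C and a are fixed by the two endpoint conditions (and, for the hanging-chain problem, the length constraint selects C).
Now fit the given data. The endpoints x = ±1 are symmetric at equal height, so the catenary is even about its minimum: a = 0 and y(x) = C cosh(x/C). The lowest point is y(0) = C cosh(0) = C, and we are told y(0) = 1, so C = 1. Therefore
    y(x) = cosh(x),
and at the endpoints
    y(±1) = cosh(1).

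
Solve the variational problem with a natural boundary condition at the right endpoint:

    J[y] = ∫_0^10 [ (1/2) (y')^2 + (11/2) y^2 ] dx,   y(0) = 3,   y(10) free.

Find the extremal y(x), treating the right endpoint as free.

The Lagrangian L = (1/2) (y')^2 + (11/2) y^2 gives
    ∂L/∂y = 11 y,   ∂L/∂y' = y'.
Euler-Lagrange: y'' − 11 y = 0.
With k = sqrt(11), the general solution is
    y(x) = A cosh(sqrt(11) x) + B sinh(sqrt(11) x).
Fixed left endpoint y(0) = 3 ⇒ A = 3.
The right endpoint x = 10 is free, so the natural (transversality) condition is ∂L/∂y' |_{x=10} = 0, i.e. y'(10) = 0.
Compute y'(x) = A k sinh(k x) + B k cosh(k x), so
    y'(10) = A k sinh(k·10) + B k cosh(k·10) = 0
    ⇒ B = −A tanh(k·10) = − 3 tanh(sqrt(11)·10).
Therefore the extremal is
    y(x) = 3 cosh(sqrt(11) x) − 3 tanh(sqrt(11)·10) sinh(sqrt(11) x).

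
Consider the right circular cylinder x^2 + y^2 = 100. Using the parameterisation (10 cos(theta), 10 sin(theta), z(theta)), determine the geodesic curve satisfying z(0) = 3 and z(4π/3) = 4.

Parameterise the cylinder of radius R = 10 as
    r(θ) = (10 cos θ, 10 sin θ, z(θ)).
The arc-length element is
    ds = sqrt(100 + (dz/dθ)^2) dθ,
so the Lagrangian is L = sqrt(100 + z'^2).
L depends on z' only, not on z or θ, so ∂L/∂z = 0 and
    ∂L/∂z' = z' / sqrt(100 + z'^2).
The Euler-Lagrange equation gives
    d/dθ( z' / sqrt(100 + z'^2) ) = 0,
so z' is constant. Integrating once:
    z(θ) = a θ + b,
a helix on the cylinder (a straight line when the cylinder is unrolled). The constants a, b are determined by the endpoint conditions.
With endpoint conditions z(0) = 3 and z(4π/3) = 4: from z(0) = b we get b = 3, and a·4π/3 + 3 = 4 gives a = 3/(4π), so
    z(θ) = (3/(4π)) θ + 3.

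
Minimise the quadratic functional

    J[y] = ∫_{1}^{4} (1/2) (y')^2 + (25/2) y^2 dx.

The Lagrangian is L = (1/2) (y')^2 + (25/2) y^2.
Compute ∂L/∂y = 25y, ∂L/∂y' = y'.
The Euler-Lagrange equation d/dx(∂L/∂y') − ∂L/∂y = 0 reduces to
    y'' − 25 y = 0.
Its general solution is
    y(x) = A e^(5x) + B e^(−5x),
with A, B fixed by the endpoint conditions.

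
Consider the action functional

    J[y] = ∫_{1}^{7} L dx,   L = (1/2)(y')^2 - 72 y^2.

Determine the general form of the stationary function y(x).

The Lagrangian is L = (1/2)(y')^2 - 72 y^2.
∂L/∂y = -144y.
∂L/∂y' = y'.
The Euler-Lagrange equation d/dx(∂L/∂y') − ∂L/∂y = 0 becomes:
    y'' + 144 y = 0
General solution: y(x) = A sin(12x) + B cos(12x), where A and B are arbitrary constants fixed by the endpoint conditions.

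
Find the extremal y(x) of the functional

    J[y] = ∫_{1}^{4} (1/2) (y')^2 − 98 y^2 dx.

The Lagrangian is L = (1/2) (y')^2 − 98 y^2.
Compute ∂L/∂y = -196y, ∂L/∂y' = y'.
The Euler-Lagrange equation d/dx(∂L/∂y') − ∂L/∂y = 0 reduces to
    y'' + 196 y = 0.
Its general solution is
    y(x) = A sin(14x) + B cos(14x),
with A, B fixed by the endpoint conditions.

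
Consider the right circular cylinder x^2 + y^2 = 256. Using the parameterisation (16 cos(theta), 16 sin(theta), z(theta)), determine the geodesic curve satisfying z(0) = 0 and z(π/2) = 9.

Parameterise the cylinder of radius R = 16 as
    r(θ) = (16 cos θ, 16 sin θ, z(θ)).
The arc-length element is
    ds = sqrt(256 + (dz/dθ)^2) dθ,
so the Lagrangian is L = sqrt(256 + z'^2).
L depends on z' only, not on z or θ, so ∂L/∂z = 0 and
    ∂L/∂z' = z' / sqrt(256 + z'^2).
The Euler-Lagrange equation gives
    d/dθ( z' / sqrt(256 + z'^2) ) = 0,
so z' is constant. Integrating once:
    z(θ) = a θ + b,
a helix on the cylinder (a straight line when the cylinder is unrolled). The constants a, b are determined by the endpoint conditions.
With endpoint conditions z(0) = 0 and z(π/2) = 9: from z(0) = b we get b = 0, and a·π/2 + 0 = 9 gives a = 18/π, so
    z(θ) = (18/π) θ.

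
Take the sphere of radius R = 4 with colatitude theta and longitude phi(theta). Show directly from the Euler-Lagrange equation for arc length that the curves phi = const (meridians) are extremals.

On the sphere of radius R = 4 with spherical coordinates (θ, φ), the induced metric is
    ds^2 = 16(dθ^2 + sin^2(θ) dφ^2).
Using θ as the parameter, the arc-length functional becomes
    J[φ] = ∫ 4 sqrt(1 + sin^2(θ) (dφ/dθ)^2) dθ.
So L = 4 sqrt(1 + sin^2(θ) φ'^2). Compute
    ∂L/∂φ = 0  (L has no explicit φ dependence),
    ∂L/∂φ' = 4 sin^2(θ) φ' / sqrt(1 + sin^2(θ) φ'^2).
For the candidate φ(θ) = c (constant), φ' = 0, so ∂L/∂φ' evaluated along the candidate vanishes, and ∂L/∂φ is identically zero. Hence
    d/dθ(∂L/∂φ') − ∂L/∂φ = 0
is satisfied. Therefore meridians φ = const are extremals of arc length — they are geodesics on the sphere.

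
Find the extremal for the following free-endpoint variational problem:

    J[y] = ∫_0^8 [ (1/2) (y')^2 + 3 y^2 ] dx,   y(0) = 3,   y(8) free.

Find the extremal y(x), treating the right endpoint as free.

The Lagrangian L = (1/2) (y')^2 + 3 y^2 gives
    ∂L/∂y = 6 y,   ∂L/∂y' = y'.
Euler-Lagrange: y'' − 6 y = 0.
With k = sqrt(6), the general solution is
    y(x) = A cosh(sqrt(6) x) + B sinh(sqrt(6) x).
Fixed left endpoint y(0) = 3 ⇒ A = 3.
The right endpoint x = 8 is free, so the natural (transversality) condition is ∂L/∂y' |_{x=8} = 0, i.e. y'(8) = 0.
Compute y'(x) = A k sinh(k x) + B k cosh(k x), so
    y'(8) = A k sinh(k·8) + B k cosh(k·8) = 0
    ⇒ B = −A tanh(k·8) = − 3 tanh(sqrt(6)·8).
Therefore the extremal is
    y(x) = 3 cosh(sqrt(6) x) − 3 tanh(sqrt(6)·8) sinh(sqrt(6) x).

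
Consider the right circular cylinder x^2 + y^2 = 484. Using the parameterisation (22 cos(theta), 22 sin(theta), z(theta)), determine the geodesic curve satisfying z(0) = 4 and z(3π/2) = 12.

Parameterise the cylinder of radius R = 22 as
    r(θ) = (22 cos θ, 22 sin θ, z(θ)).
The arc-length element is
    ds = sqrt(484 + (dz/dθ)^2) dθ,
so the Lagrangian is L = sqrt(484 + z'^2).
L depends on z' only, not on z or θ, so ∂L/∂z = 0 and
    ∂L/∂z' = z' / sqrt(484 + z'^2).
The Euler-Lagrange equation gives
    d/dθ( z' / sqrt(484 + z'^2) ) = 0,
so z' is constant. Integrating once:
    z(θ) = a θ + b,
a helix on the cylinder (a straight line when the cylinder is unrolled). The constants a, b are determined by the endpoint conditions.
With endpoint conditions z(0) = 4 and z(3π/2) = 12: from z(0) = b we get b = 4, and a·3π/2 + 4 = 12 gives a = 16/(3π), so
    z(θ) = (16/(3π)) θ + 4.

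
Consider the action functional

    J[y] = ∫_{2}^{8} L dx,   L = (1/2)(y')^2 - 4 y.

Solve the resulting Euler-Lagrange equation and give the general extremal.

The Lagrangian is L = (1/2)(y')^2 - 4 y.
∂L/∂y = -4.
∂L/∂y' = y'.
The Euler-Lagrange equation d/dx(∂L/∂y') − ∂L/∂y = 0 becomes:
    y'' + 4 = 0
General solution: y(x) = -2 x^2 + A x + B, where A and B are arbitrary constants fixed by the endpoint conditions.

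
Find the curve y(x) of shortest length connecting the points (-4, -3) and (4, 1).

Arc-length functional: J[y] = ∫ sqrt(1 + (y')^2) dx.
Lagrangian L = sqrt(1 + (y')^2) has no explicit y dependence, so ∂L/∂y = 0 and the Euler-Lagrange equation gives
    d/dx( y' / sqrt(1 + (y')^2) ) = 0  ⇒  y' / sqrt(1 + (y')^2) = const.
Hence y' is constant, so y(x) is affine.
Fitting the endpoints (-4, -3) and (4, 1):
    slope m = (1 − (-3)) / (4 − (-4)) = 1/2,
    intercept c = (-3) − m·(-4) = -1.
Extremal: y(x) = (1/2) x - 1.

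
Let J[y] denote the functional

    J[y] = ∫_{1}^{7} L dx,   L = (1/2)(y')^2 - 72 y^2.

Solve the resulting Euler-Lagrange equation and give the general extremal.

The Lagrangian is L = (1/2)(y')^2 - 72 y^2.
∂L/∂y = -144y.
∂L/∂y' = y'.
The Euler-Lagrange equation d/dx(∂L/∂y') − ∂L/∂y = 0 becomes:
    y'' + 144 y = 0
General solution: y(x) = A sin(12x) + B cos(12x), where A and B are arbitrary constants fixed by the endpoint conditions.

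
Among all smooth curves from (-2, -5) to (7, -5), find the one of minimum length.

Arc-length functional: J[y] = ∫ sqrt(1 + (y')^2) dx.
Lagrangian L = sqrt(1 + (y')^2) has no explicit y dependence, so ∂L/∂y = 0 and the Euler-Lagrange equation gives
    d/dx( y' / sqrt(1 + (y')^2) ) = 0  ⇒  y' / sqrt(1 + (y')^2) = const.
Hence y' is constant, so y(x) is affine.
Fitting the endpoints (-2, -5) and (7, -5):
    slope m = ((-5) − (-5)) / (7 − (-2)) = 0,
    intercept c = (-5) − m·(-2) = -5.
Extremal: y(x) = -5.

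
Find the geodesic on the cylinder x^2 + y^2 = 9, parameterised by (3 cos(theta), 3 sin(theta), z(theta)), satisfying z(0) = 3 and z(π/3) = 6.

Parameterise the cylinder of radius R = 3 as
    r(θ) = (3 cos θ, 3 sin θ, z(θ)).
The arc-length element is
    ds = sqrt(9 + (dz/dθ)^2) dθ,
so the Lagrangian is L = sqrt(9 + z'^2).
L depends on z' only, not on z or θ, so ∂L/∂z = 0 and
    ∂L/∂z' = z' / sqrt(9 + z'^2).
The Euler-Lagrange equation gives
    d/dθ( z' / sqrt(9 + z'^2) ) = 0,
so z' is constant. Integrating once:
    z(θ) = a θ + b,
a helix on the cylinder (a straight line when the cylinder is unrolled). The constants a, b are determined by the endpoint conditions.
With endpoint conditions z(0) = 3 and z(π/3) = 6: from z(0) = b we get b = 3, and a·π/3 + 3 = 6 gives a = 9/π, so
    z(θ) = (9/π) θ + 3.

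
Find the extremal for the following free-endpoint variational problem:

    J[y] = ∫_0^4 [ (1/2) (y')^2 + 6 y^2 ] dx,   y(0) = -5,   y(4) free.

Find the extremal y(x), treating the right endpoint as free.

The Lagrangian L = (1/2) (y')^2 + 6 y^2 gives
    ∂L/∂y = 12 y,   ∂L/∂y' = y'.
Euler-Lagrange: y'' − 12 y = 0.
With k = sqrt(12), the general solution is
    y(x) = A cosh(sqrt(12) x) + B sinh(sqrt(12) x).
Fixed left endpoint y(0) = -5 ⇒ A = -5.
The right endpoint x = 4 is free, so the natural (transversality) condition is ∂L/∂y' |_{x=4} = 0, i.e. y'(4) = 0.
Compute y'(x) = A k sinh(k x) + B k cosh(k x), so
    y'(4) = A k sinh(k·4) + B k cosh(k·4) = 0
    ⇒ B = −A tanh(k·4) = 5 tanh(sqrt(12)·4).
Therefore the extremal is
    y(x) = −5 cosh(sqrt(12) x) + 5 tanh(sqrt(12)·4) sinh(sqrt(12) x).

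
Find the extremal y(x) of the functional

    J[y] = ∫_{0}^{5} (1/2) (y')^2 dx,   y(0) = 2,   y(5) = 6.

The Lagrangian is L = (1/2) (y')^2.
Compute ∂L/∂y = 0, ∂L/∂y' = y'.
The Euler-Lagrange equation d/dx(∂L/∂y') − ∂L/∂y = 0 reduces to
    y'' = 0.
Its general solution is
    y(x) = A x + B,
with A, B fixed by the endpoint conditions.
Applying the endpoint conditions y(0) = 2 and y(5) = 6: solve A·0 + B = 2 and A·5 + B = 6. Subtracting gives A(5 − 0) = 6 − 2, so A = 4/5, and B = 2 − A·0 = 2. Therefore
    y(x) = (4/5) x + 2.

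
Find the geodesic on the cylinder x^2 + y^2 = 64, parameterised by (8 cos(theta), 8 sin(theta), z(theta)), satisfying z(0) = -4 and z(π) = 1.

Parameterise the cylinder of radius R = 8 as
    r(θ) = (8 cos θ, 8 sin θ, z(θ)).
The arc-length element is
    ds = sqrt(64 + (dz/dθ)^2) dθ,
so the Lagrangian is L = sqrt(64 + z'^2).
L depends on z' only, not on z or θ, so ∂L/∂z = 0 and
    ∂L/∂z' = z' / sqrt(64 + z'^2).
The Euler-Lagrange equation gives
    d/dθ( z' / sqrt(64 + z'^2) ) = 0,
so z' is constant. Integrating once:
    z(θ) = a θ + b,
a helix on the cylinder (a straight line when the cylinder is unrolled). The constants a, b are determined by the endpoint conditions.
With endpoint conditions z(0) = -4 and z(π) = 1: from z(0) = b we get b = -4, and a·π + -4 = 1 gives a = 5/π, so
    z(θ) = (5/π) θ − 4.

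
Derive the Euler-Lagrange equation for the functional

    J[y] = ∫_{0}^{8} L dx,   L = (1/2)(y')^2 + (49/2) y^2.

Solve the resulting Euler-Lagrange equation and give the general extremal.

The Lagrangian is L = (1/2)(y')^2 + (49/2) y^2.
∂L/∂y = 49y.
∂L/∂y' = y'.
The Euler-Lagrange equation d/dx(∂L/∂y') − ∂L/∂y = 0 becomes:
    y'' - 49 y = 0
General solution: y(x) = A e^(7x) + B e^(-7x), where A and B are arbitrary constants fixed by the endpoint conditions.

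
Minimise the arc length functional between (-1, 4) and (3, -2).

Arc-length functional: J[y] = ∫ sqrt(1 + (y')^2) dx.
Lagrangian L = sqrt(1 + (y')^2) has no explicit y dependence, so ∂L/∂y = 0 and the Euler-Lagrange equation gives
    d/dx( y' / sqrt(1 + (y')^2) ) = 0  ⇒  y' / sqrt(1 + (y')^2) = const.
Hence y' is constant, so y(x) is affine.
Fitting the endpoints (-1, 4) and (3, -2):
    slope m = ((-2) − 4) / (3 − (-1)) = -3/2,
    intercept c = 4 − m·(-1) = 5/2.
Extremal: y(x) = (-3/2) x + 5/2.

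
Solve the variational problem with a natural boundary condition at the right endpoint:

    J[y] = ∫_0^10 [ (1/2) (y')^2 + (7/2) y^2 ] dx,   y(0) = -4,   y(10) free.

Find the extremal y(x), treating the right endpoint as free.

The Lagrangian L = (1/2) (y')^2 + (7/2) y^2 gives
    ∂L/∂y = 7 y,   ∂L/∂y' = y'.
Euler-Lagrange: y'' − 7 y = 0.
With k = sqrt(7), the general solution is
    y(x) = A cosh(sqrt(7) x) + B sinh(sqrt(7) x).
Fixed left endpoint y(0) = -4 ⇒ A = -4.
The right endpoint x = 10 is free, so the natural (transversality) condition is ∂L/∂y' |_{x=10} = 0, i.e. y'(10) = 0.
Compute y'(x) = A k sinh(k x) + B k cosh(k x), so
    y'(10) = A k sinh(k·10) + B k cosh(k·10) = 0
    ⇒ B = −A tanh(k·10) = 4 tanh(sqrt(7)·10).
Therefore the extremal is
    y(x) = −4 cosh(sqrt(7) x) + 4 tanh(sqrt(7)·10) sinh(sqrt(7) x).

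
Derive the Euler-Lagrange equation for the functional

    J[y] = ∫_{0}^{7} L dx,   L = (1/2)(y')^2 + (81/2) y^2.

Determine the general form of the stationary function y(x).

The Lagrangian is L = (1/2)(y')^2 + (81/2) y^2.
∂L/∂y = 81y.
∂L/∂y' = y'.
The Euler-Lagrange equation d/dx(∂L/∂y') − ∂L/∂y = 0 becomes:
    y'' - 81 y = 0
General solution: y(x) = A e^(9x) + B e^(-9x), where A and B are arbitrary constants fixed by the endpoint conditions.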